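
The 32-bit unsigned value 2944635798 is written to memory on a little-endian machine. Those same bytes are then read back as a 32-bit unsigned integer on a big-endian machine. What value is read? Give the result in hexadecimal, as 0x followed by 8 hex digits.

2944635798 in 32-bit hexadecimal is 0xAF839396.
Stored little-endian, the bytes at ascending addresses are 96 93 83 AF.
Read back as big-endian, the last byte is least significant, giving 0x969383AF.

0x969383AF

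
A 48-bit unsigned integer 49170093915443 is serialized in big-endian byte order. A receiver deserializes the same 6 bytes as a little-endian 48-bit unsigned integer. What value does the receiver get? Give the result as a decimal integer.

49170093915443 in 48-bit hexadecimal is 0x2CB84DFB3D33.
Stored big-endian, the bytes at ascending addresses are 2C B8 4D FB 3D 33.
Read back as little-endian, the first byte is least significant, giving 0x333DFB4DB82C.
0x333DFB4DB82C = 56341302196268.

56341302196268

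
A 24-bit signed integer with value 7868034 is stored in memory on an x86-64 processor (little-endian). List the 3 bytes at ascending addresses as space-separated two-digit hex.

82 0E 78

7868034 in hexadecimal, padded to 24 bits, is 0x780E82.
Split into bytes (most-significant first): 78 0E 82.
In little-endian order the low byte comes first in memory.
So at ascending addresses the bytes are 82 0E 78.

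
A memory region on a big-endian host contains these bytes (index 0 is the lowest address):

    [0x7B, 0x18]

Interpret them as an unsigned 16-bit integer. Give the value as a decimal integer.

31512

Big-endian: lowest address holds the most-significant byte.
The bytes are already most-significant first: 0x7B18.
0x7B18 = 31512.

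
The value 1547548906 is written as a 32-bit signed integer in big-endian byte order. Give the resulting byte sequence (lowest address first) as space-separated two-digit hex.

5C 3D B8 EA

1547548906 in hexadecimal, padded to 32 bits, is 0x5C3DB8EA.
Split into bytes (most-significant first): 5C 3D B8 EA.
Big-endian: lowest address holds the most-significant byte.
So the memory order matches the most-significant-first order: 5C 3D B8 EA.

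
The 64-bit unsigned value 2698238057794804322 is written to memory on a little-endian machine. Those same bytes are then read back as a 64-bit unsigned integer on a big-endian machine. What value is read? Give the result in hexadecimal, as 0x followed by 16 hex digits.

2698238057794804322 in 64-bit hexadecimal is 0x25721137BA4C9A62.
Stored little-endian, the bytes at ascending addresses are 62 9A 4C BA 37 11 72 25.
Read back as big-endian, the last byte is least significant, giving 0x629A4CBA37117225.

0x629A4CBA37117225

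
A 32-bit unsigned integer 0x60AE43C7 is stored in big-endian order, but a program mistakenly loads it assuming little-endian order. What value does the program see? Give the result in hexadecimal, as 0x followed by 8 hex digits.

Stored big-endian, the bytes at ascending addresses are 60 AE 43 C7.
Read back as little-endian, the first byte is least significant, giving 0xC743AE60.

0xC743AE60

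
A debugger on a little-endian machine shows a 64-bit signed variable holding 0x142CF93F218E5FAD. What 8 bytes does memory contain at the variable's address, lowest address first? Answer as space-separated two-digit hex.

Split into bytes (most-significant first): 14 2C F9 3F 21 8E 5F AD.
Little-endian: lowest address holds the least-significant byte.
So at ascending addresses the bytes are AD 5F 8E 21 3F F9 2C 14.

AD 5F 8E 21 3F F9 2C 14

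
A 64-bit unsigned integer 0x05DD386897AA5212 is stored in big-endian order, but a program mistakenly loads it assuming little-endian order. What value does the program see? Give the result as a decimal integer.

Stored big-endian, the bytes at ascending addresses are 05 DD 38 68 97 AA 52 12.
Read back as little-endian, the first byte is least significant, giving 0x1252AA976838DD05.
0x1252AA976838DD05 = 1320305208038317317.

1320305208038317317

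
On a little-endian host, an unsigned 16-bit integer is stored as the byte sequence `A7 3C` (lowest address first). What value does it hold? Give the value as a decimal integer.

Little-endian: lowest address holds the least-significant byte.
Reassemble most-significant byte first: 3C A7 → 0x3CA7.
0x3CA7 = 15527.

15527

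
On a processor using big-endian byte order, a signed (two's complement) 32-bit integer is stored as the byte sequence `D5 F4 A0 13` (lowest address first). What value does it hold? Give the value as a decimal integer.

Big-endian: lowest address holds the most-significant byte.
The bytes are already most-significant first: 0xD5F4A013.
Top bit is set, so as a signed 32-bit value this is 0xD5F4A013 − 2^32 = -705388525.

-705388525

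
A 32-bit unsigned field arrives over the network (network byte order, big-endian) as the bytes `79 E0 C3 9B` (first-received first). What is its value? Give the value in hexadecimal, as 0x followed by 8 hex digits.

In big-endian order the high byte comes first in memory.
The bytes are already most-significant first: 0x79E0C39B.

0x79E0C39B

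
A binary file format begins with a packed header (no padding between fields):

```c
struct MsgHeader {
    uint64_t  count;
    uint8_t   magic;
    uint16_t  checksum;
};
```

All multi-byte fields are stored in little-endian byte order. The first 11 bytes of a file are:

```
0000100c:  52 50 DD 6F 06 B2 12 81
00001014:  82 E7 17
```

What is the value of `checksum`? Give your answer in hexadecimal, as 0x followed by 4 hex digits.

`checksum` follows `count` (8 B), `magic` (1 B), so it starts at offset 8 + 1 = 9 and occupies 2 bytes.
Bytes at offsets 9..10: E7 17.
Little-endian: lowest address holds the least-significant byte.
Reassemble most-significant byte first: 17 E7 → 0x17E7.

0x17E7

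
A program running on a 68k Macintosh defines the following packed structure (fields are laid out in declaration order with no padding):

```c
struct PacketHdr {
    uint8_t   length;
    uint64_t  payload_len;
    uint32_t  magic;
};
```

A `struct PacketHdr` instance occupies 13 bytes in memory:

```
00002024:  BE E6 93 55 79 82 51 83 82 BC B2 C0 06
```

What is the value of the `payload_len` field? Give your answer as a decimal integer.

16614717430665675650

`payload_len` follows `length` (1 byte), so it starts at byte offset 1 and occupies 8 bytes.
Bytes at offsets 1..8: E6 93 55 79 82 51 83 82.
In big-endian order the high byte comes first in memory.
The bytes are already most-significant first: 0xE693557982518382.
0xE693557982518382 = 16614717430665675650.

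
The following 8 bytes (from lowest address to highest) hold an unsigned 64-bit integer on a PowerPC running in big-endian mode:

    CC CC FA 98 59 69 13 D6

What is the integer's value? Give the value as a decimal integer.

Big-endian stores the most-significant byte at the lowest address.
The bytes are already most-significant first: 0xCCCCFA98596913D6.
0xCCCCFA98596913D6 = 14757445611228304342.

14757445611228304342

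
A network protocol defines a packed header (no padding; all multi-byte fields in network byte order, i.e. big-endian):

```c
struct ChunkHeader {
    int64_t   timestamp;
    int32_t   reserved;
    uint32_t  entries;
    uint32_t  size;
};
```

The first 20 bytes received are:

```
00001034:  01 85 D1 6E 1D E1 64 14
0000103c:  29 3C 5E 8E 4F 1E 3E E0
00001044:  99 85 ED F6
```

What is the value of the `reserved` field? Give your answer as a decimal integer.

`reserved` follows `timestamp` (8 bytes), so it starts at byte offset 8 and occupies 4 bytes.
Bytes at offsets 8..11: 29 3C 5E 8E.
Big-endian stores the most-significant byte at the lowest address.
The bytes are already most-significant first: 0x293C5E8E.
0x293C5E8E = 691822222.

691822222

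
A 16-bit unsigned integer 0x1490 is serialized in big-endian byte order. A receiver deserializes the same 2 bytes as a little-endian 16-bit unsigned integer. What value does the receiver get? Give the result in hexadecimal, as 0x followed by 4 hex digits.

Stored big-endian, the bytes at ascending addresses are 14 90.
Read back as little-endian, the first byte is least significant, giving 0x9014.

0x9014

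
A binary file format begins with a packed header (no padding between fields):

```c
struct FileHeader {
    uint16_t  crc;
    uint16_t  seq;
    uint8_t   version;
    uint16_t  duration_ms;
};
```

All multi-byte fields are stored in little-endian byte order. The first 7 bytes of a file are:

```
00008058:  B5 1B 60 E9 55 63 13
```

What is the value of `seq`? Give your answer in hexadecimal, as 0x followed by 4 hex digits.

0xE960

`seq` follows `crc` (2 bytes), so it starts at byte offset 2 and occupies 2 bytes.
Bytes at offsets 2..3: 60 E9.
Little-endian stores the least-significant byte at the lowest address.
Reassemble most-significant byte first: E9 60 → 0xE960.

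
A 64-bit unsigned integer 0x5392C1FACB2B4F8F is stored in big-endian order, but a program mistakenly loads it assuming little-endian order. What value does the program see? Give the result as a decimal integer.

Stored big-endian, the bytes at ascending addresses are 53 92 C1 FA CB 2B 4F 8F.
Read back as little-endian, the first byte is least significant, giving 0x8F4F2BCBFAC19253.
0x8F4F2BCBFAC19253 = 10326520625669182035.

10326520625669182035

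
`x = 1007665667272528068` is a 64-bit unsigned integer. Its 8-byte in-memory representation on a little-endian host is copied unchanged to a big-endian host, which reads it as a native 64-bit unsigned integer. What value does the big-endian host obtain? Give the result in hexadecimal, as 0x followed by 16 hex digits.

0xC4D022E695F2FB0D

1007665667272528068 in 64-bit hexadecimal is 0x0DFBF295E622D0C4.
Stored little-endian, the bytes at ascending addresses are C4 D0 22 E6 95 F2 FB 0D.
Read back as big-endian, the last byte is least significant, giving 0xC4D022E695F2FB0D.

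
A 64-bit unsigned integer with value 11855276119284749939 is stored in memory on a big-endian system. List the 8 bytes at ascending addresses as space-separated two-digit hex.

11855276119284749939 in hexadecimal, padded to 64 bits, is 0xA48666D18C239673.
Split into bytes (most-significant first): A4 86 66 D1 8C 23 96 73.
Big-endian stores the most-significant byte at the lowest address.
So the memory order matches the most-significant-first order: A4 86 66 D1 8C 23 96 73.

A4 86 66 D1 8C 23 96 73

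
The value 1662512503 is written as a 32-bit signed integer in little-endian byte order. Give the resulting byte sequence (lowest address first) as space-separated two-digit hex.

77 ED 17 63

1662512503 in hexadecimal, padded to 32 bits, is 0x6317ED77.
Split into bytes (most-significant first): 63 17 ED 77.
In little-endian order the low byte comes first in memory.
So at ascending addresses the bytes are 77 ED 17 63.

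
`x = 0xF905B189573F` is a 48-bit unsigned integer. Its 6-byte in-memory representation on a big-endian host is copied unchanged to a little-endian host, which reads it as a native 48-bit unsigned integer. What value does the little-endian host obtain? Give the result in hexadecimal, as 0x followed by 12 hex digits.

Stored big-endian, the bytes at ascending addresses are F9 05 B1 89 57 3F.
Read back as little-endian, the first byte is least significant, giving 0x3F5789B105F9.

0x3F5789B105F9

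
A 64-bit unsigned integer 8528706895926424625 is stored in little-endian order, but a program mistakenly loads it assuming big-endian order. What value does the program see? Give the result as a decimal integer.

8528706895926424625 in 64-bit hexadecimal is 0x765C0DBC1D1E7431.
Stored little-endian, the bytes at ascending addresses are 31 74 1E 1D BC 0D 5C 76.
Read back as big-endian, the last byte is least significant, giving 0x31741E1DBC0D5C76.
0x31741E1DBC0D5C76 = 3563506318214782070.

3563506318214782070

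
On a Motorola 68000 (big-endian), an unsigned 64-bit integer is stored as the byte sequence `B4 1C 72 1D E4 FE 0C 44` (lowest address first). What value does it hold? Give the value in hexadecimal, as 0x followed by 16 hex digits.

Big-endian stores the most-significant byte at the lowest address.
The bytes are already most-significant first: 0xB41C721DE4FE0C44.

0xB41C721DE4FE0C44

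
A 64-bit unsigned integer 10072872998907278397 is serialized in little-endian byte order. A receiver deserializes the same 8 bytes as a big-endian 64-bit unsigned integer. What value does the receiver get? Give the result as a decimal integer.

4464331426951121547

10072872998907278397 in 64-bit hexadecimal is 0x8BCA089FC77DF43D.
Stored little-endian, the bytes at ascending addresses are 3D F4 7D C7 9F 08 CA 8B.
Read back as big-endian, the last byte is least significant, giving 0x3DF47DC79F08CA8B.
0x3DF47DC79F08CA8B = 4464331426951121547.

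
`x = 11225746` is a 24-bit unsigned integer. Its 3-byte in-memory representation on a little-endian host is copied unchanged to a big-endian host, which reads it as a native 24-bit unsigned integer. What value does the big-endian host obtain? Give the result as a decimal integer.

11225746 in 24-bit hexadecimal is 0xAB4A92.
Stored little-endian, the bytes at ascending addresses are 92 4A AB.
Read back as big-endian, the last byte is least significant, giving 0x924AAB.
0x924AAB = 9587371.

9587371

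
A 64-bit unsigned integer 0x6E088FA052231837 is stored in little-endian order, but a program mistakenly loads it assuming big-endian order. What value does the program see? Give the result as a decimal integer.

3969961909315111022

Stored little-endian, the bytes at ascending addresses are 37 18 23 52 A0 8F 08 6E.
Read back as big-endian, the last byte is least significant, giving 0x37182352A08F086E.
0x37182352A08F086E = 3969961909315111022.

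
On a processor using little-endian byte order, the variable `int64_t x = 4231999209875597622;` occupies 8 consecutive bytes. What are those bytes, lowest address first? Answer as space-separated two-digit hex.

4231999209875597622 in hexadecimal, padded to 64 bits, is 0x3ABB14DBFA5E6936.
Split into bytes (most-significant first): 3A BB 14 DB FA 5E 69 36.
In little-endian order the low byte comes first in memory.
So at ascending addresses the bytes are 36 69 5E FA DB 14 BB 3A.

36 69 5E FA DB 14 BB 3A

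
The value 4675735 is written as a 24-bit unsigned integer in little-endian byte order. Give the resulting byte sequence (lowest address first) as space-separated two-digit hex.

97 58 47

4675735 in hexadecimal, padded to 24 bits, is 0x475897.
Split into bytes (most-significant first): 47 58 97.
In little-endian order the low byte comes first in memory.
So at ascending addresses the bytes are 97 58 47.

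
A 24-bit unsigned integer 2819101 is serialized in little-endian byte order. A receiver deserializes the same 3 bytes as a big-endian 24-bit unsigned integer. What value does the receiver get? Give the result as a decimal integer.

1901611

2819101 in 24-bit hexadecimal is 0x2B041D.
Stored little-endian, the bytes at ascending addresses are 1D 04 2B.
Read back as big-endian, the last byte is least significant, giving 0x1D042B.
0x1D042B = 1901611.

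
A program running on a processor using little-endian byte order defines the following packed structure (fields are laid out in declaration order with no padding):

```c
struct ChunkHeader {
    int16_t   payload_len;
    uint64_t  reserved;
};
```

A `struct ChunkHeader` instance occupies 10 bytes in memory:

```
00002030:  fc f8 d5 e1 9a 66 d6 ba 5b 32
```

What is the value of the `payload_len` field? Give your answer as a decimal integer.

-1796

`payload_len` is the first field, at byte offset 0, occupying 2 bytes.
Bytes at offsets 0..1: FC F8.
In little-endian order the low byte comes first in memory.
Reassemble most-significant byte first: F8 FC → 0xF8FC.
Top bit is set, so as a signed 16-bit value this is 0xF8FC − 2^16 = -1796.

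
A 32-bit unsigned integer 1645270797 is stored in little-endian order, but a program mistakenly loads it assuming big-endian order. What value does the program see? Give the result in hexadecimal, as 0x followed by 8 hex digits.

0x0DD71062

1645270797 in 32-bit hexadecimal is 0x6210D70D.
Stored little-endian, the bytes at ascending addresses are 0D D7 10 62.
Read back as big-endian, the last byte is least significant, giving 0x0DD71062.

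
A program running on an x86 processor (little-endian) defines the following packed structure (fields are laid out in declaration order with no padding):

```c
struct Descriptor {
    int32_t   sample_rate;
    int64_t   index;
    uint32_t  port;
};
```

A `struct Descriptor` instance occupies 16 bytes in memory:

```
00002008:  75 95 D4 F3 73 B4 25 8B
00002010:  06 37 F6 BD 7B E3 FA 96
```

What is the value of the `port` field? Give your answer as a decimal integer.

2533024635

`port` follows `sample_rate` (4 B), `index` (8 B), so it starts at offset 4 + 8 = 12 and occupies 4 bytes.
Bytes at offsets 12..15: 7B E3 FA 96.
Little-endian: lowest address holds the least-significant byte.
Reassemble most-significant byte first: 96 FA E3 7B → 0x96FAE37B.
0x96FAE37B = 2533024635.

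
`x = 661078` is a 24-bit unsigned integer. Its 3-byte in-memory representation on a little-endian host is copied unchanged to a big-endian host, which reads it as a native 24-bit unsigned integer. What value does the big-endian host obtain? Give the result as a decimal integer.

5641738

661078 in 24-bit hexadecimal is 0x0A1656.
Stored little-endian, the bytes at ascending addresses are 56 16 0A.
Read back as big-endian, the last byte is least significant, giving 0x56160A.
0x56160A = 5641738.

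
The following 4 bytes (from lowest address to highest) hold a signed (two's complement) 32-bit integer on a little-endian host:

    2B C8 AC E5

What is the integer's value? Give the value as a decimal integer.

-441661397

Little-endian stores the least-significant byte at the lowest address.
Reassemble most-significant byte first: E5 AC C8 2B → 0xE5ACC82B.
Top bit is set, so as a signed 32-bit value this is 0xE5ACC82B − 2^32 = -441661397.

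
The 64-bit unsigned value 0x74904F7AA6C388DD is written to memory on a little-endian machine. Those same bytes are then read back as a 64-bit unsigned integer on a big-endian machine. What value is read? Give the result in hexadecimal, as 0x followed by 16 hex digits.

Stored little-endian, the bytes at ascending addresses are DD 88 C3 A6 7A 4F 90 74.
Read back as big-endian, the last byte is least significant, giving 0xDD88C3A67A4F9074.

0xDD88C3A67A4F9074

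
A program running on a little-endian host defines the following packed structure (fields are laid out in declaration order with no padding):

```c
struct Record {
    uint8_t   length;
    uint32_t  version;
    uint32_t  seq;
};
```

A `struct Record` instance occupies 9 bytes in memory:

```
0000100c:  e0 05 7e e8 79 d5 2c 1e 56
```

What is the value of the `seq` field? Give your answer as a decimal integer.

`seq` follows `length` (1 B), `version` (4 B), so it starts at offset 1 + 4 = 5 and occupies 4 bytes.
Bytes at offsets 5..8: D5 2C 1E 56.
Little-endian: lowest address holds the least-significant byte.
Reassemble most-significant byte first: 56 1E 2C D5 → 0x561E2CD5.
0x561E2CD5 = 1444818133.

1444818133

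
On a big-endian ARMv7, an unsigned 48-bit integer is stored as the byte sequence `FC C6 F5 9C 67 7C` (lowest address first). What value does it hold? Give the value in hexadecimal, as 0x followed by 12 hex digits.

0xFCC6F59C677C

Big-endian: lowest address holds the most-significant byte.
The bytes are already most-significant first: 0xFCC6F59C677C.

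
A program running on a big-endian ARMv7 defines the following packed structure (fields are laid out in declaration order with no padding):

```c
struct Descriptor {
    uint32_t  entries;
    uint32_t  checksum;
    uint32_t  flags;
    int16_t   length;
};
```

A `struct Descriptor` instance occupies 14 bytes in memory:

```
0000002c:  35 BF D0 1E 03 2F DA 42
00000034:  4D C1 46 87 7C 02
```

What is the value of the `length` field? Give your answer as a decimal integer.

31746

`length` follows `entries` (4 B), `checksum` (4 B), `flags` (4 B), so it starts at offset 4 + 4 + 4 = 12 and occupies 2 bytes.
Bytes at offsets 12..13: 7C 02.
In big-endian order the high byte comes first in memory.
The bytes are already most-significant first: 0x7C02.
0x7C02 = 31746.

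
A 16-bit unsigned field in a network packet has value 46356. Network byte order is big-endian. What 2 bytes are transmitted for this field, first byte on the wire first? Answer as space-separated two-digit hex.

B5 14

46356 in hexadecimal, padded to 16 bits, is 0xB514.
Split into bytes (most-significant first): B5 14.
In big-endian order the high byte comes first in memory.
So the memory order matches the most-significant-first order: B5 14.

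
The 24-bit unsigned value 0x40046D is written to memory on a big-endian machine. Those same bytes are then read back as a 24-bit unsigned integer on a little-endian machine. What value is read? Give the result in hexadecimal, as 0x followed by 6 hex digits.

0x6D0440

Stored big-endian, the bytes at ascending addresses are 40 04 6D.
Read back as little-endian, the first byte is least significant, giving 0x6D0440.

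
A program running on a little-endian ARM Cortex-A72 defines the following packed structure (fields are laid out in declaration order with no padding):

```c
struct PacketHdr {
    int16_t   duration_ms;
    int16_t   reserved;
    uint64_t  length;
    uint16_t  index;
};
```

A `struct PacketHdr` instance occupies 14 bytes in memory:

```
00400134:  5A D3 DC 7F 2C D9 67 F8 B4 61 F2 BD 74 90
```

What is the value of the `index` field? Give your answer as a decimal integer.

`index` follows `duration_ms` (2 B), `reserved` (2 B), `length` (8 B), so it starts at offset 2 + 2 + 8 = 12 and occupies 2 bytes.
Bytes at offsets 12..13: 74 90.
Little-endian stores the least-significant byte at the lowest address.
Reassemble most-significant byte first: 90 74 → 0x9074.
0x9074 = 36980.

36980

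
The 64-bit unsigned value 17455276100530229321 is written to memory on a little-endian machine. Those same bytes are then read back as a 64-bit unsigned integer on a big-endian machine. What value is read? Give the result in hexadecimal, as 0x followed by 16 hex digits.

17455276100530229321 in 64-bit hexadecimal is 0xF23D9921A4785049.
Stored little-endian, the bytes at ascending addresses are 49 50 78 A4 21 99 3D F2.
Read back as big-endian, the last byte is least significant, giving 0x495078A421993DF2.

0x495078A421993DF2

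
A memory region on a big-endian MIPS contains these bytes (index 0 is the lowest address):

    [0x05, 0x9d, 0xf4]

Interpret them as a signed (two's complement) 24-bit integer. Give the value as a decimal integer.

368116

In big-endian order the high byte comes first in memory.
The bytes are already most-significant first: 0x059DF4.
0x059DF4 = 368116.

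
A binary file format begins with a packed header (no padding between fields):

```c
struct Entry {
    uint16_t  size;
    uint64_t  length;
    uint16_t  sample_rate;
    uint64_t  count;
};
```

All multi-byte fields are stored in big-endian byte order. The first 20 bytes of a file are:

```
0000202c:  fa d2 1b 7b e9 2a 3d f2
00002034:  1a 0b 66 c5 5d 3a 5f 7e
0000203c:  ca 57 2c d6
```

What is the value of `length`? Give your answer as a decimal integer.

`length` follows `size` (2 bytes), so it starts at byte offset 2 and occupies 8 bytes.
Bytes at offsets 2..9: 1B 7B E9 2A 3D F2 1A 0B.
Big-endian stores the most-significant byte at the lowest address.
The bytes are already most-significant first: 0x1B7BE92A3DF21A0B.
0x1B7BE92A3DF21A0B = 1980432828796639755.

1980432828796639755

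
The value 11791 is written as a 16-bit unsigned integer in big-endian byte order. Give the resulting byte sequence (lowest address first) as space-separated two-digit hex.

2E 0F

11791 in hexadecimal, padded to 16 bits, is 0x2E0F.
Split into bytes (most-significant first): 2E 0F.
In big-endian order the high byte comes first in memory.
So the memory order matches the most-significant-first order: 2E 0F.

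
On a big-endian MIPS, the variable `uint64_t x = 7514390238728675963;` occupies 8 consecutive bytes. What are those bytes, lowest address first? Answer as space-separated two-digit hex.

7514390238728675963 in hexadecimal, padded to 64 bits, is 0x68487A1BF315E27B.
Split into bytes (most-significant first): 68 48 7A 1B F3 15 E2 7B.
Big-endian: lowest address holds the most-significant byte.
So the memory order matches the most-significant-first order: 68 48 7A 1B F3 15 E2 7B.

68 48 7A 1B F3 15 E2 7B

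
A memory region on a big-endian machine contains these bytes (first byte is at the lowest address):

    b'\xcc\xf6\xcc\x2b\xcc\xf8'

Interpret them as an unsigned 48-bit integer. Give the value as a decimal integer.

Big-endian: lowest address holds the most-significant byte.
The bytes are already most-significant first: 0xCCF6CC2BCCF8.
0xCCF6CC2BCCF8 = 225360359443704.

225360359443704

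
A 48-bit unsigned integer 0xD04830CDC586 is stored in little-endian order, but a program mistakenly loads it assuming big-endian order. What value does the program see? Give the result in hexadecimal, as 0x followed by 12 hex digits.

Stored little-endian, the bytes at ascending addresses are 86 C5 CD 30 48 D0.
Read back as big-endian, the last byte is least significant, giving 0x86C5CD3048D0.

0x86C5CD3048D0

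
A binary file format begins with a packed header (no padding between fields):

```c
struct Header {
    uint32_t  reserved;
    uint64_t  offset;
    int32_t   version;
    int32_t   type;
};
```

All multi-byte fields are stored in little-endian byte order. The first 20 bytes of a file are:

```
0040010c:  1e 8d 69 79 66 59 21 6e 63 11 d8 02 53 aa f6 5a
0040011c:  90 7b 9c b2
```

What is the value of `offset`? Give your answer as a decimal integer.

`offset` follows `reserved` (4 bytes), so it starts at byte offset 4 and occupies 8 bytes.
Bytes at offsets 4..11: 66 59 21 6E 63 11 D8 02.
Little-endian: lowest address holds the least-significant byte.
Reassemble most-significant byte first: 02 D8 11 63 6E 21 59 66 → 0x02D811636E215966.
0x02D811636E215966 = 204932901792471398.

204932901792471398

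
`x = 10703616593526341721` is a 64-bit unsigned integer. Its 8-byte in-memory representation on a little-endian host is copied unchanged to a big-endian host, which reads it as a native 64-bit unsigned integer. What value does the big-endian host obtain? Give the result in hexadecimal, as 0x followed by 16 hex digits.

0x59401DE594E28A94

10703616593526341721 in 64-bit hexadecimal is 0x948AE294E51D4059.
Stored little-endian, the bytes at ascending addresses are 59 40 1D E5 94 E2 8A 94.
Read back as big-endian, the last byte is least significant, giving 0x59401DE594E28A94.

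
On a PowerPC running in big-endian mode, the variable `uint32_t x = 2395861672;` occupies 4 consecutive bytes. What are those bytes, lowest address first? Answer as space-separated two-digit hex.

8E CD F2 A8

2395861672 in hexadecimal, padded to 32 bits, is 0x8ECDF2A8.
Split into bytes (most-significant first): 8E CD F2 A8.
Big-endian stores the most-significant byte at the lowest address.
So the memory order matches the most-significant-first order: 8E CD F2 A8.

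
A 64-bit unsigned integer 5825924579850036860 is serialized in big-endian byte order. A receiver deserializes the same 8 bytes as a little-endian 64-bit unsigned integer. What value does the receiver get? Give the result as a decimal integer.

5825924579850036860 in 64-bit hexadecimal is 0x50D9D789CE2DA67C.
Stored big-endian, the bytes at ascending addresses are 50 D9 D7 89 CE 2D A6 7C.
Read back as little-endian, the first byte is least significant, giving 0x7CA62DCE89D7D950.
0x7CA62DCE89D7D950 = 8981916871936170320.

8981916871936170320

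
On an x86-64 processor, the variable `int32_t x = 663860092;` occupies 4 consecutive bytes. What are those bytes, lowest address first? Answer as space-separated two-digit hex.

663860092 in hexadecimal, padded to 32 bits, is 0x2791B37C.
Split into bytes (most-significant first): 27 91 B3 7C.
Little-endian stores the least-significant byte at the lowest address.
So at ascending addresses the bytes are 7C B3 91 27.

7C B3 91 27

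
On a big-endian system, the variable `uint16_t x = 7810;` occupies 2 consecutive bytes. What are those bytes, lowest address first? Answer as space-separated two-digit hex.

1E 82

7810 in hexadecimal, padded to 16 bits, is 0x1E82.
Split into bytes (most-significant first): 1E 82.
Big-endian: lowest address holds the most-significant byte.
So the memory order matches the most-significant-first order: 1E 82.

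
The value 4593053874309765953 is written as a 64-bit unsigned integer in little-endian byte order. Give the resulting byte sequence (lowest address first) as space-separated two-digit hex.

4593053874309765953 in hexadecimal, padded to 64 bits, is 0x3FBDCE29E4771B41.
Split into bytes (most-significant first): 3F BD CE 29 E4 77 1B 41.
Little-endian stores the least-significant byte at the lowest address.
So at ascending addresses the bytes are 41 1B 77 E4 29 CE BD 3F.

41 1B 77 E4 29 CE BD 3F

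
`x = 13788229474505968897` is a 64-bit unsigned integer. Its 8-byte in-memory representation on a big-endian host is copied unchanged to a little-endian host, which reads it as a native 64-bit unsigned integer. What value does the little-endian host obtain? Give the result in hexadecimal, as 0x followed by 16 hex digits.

0x01CD7F65A7A159BF

13788229474505968897 in 64-bit hexadecimal is 0xBF59A1A7657FCD01.
Stored big-endian, the bytes at ascending addresses are BF 59 A1 A7 65 7F CD 01.
Read back as little-endian, the first byte is least significant, giving 0x01CD7F65A7A159BF.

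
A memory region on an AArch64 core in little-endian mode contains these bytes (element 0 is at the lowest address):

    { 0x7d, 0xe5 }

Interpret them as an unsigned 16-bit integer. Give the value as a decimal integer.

58749

Little-endian: lowest address holds the least-significant byte.
Reassemble most-significant byte first: E5 7D → 0xE57D.
0xE57D = 58749.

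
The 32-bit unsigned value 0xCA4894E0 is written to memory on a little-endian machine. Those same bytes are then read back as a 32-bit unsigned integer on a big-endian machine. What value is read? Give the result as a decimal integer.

3767814346

Stored little-endian, the bytes at ascending addresses are E0 94 48 CA.
Read back as big-endian, the last byte is least significant, giving 0xE09448CA.
0xE09448CA = 3767814346.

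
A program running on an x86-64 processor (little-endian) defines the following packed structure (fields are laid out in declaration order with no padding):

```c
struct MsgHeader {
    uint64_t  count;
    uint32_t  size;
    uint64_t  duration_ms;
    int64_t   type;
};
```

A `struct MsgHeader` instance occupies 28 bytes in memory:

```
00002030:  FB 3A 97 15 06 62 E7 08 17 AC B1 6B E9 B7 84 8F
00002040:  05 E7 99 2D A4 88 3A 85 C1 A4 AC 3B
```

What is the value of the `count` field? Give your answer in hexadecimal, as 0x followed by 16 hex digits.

`count` is the first field, at byte offset 0, occupying 8 bytes.
Bytes at offsets 0..7: FB 3A 97 15 06 62 E7 08.
Little-endian stores the least-significant byte at the lowest address.
Reassemble most-significant byte first: 08 E7 62 06 15 97 3A FB → 0x08E7620615973AFB.

0x08E7620615973AFB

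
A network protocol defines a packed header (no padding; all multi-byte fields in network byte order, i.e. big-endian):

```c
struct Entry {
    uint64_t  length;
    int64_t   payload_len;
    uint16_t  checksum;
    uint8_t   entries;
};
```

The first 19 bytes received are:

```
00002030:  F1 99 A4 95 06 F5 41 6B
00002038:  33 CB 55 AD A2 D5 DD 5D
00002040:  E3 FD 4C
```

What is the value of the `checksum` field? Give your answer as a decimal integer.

58365

`checksum` follows `length` (8 B), `payload_len` (8 B), so it starts at offset 8 + 8 = 16 and occupies 2 bytes.
Bytes at offsets 16..17: E3 FD.
Big-endian stores the most-significant byte at the lowest address.
The bytes are already most-significant first: 0xE3FD.
0xE3FD = 58365.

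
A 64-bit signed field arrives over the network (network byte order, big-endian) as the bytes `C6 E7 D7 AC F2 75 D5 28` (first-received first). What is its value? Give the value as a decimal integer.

Big-endian: lowest address holds the most-significant byte.
The bytes are already most-significant first: 0xC6E7D7ACF275D528.
Top bit is set, so as a signed 64-bit value this is 0xC6E7D7ACF275D528 − 2^64 = -4114082596777503448.

-4114082596777503448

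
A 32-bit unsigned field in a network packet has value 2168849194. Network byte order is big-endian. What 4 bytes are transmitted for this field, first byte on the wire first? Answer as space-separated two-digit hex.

2168849194 in hexadecimal, padded to 32 bits, is 0x8146032A.
Split into bytes (most-significant first): 81 46 03 2A.
In big-endian order the high byte comes first in memory.
So the memory order matches the most-significant-first order: 81 46 03 2A.

81 46 03 2A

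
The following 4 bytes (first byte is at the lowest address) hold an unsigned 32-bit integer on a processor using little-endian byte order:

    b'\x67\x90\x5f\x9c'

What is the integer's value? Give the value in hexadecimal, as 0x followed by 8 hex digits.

0x9C5F9067

Little-endian: lowest address holds the least-significant byte.
Reassemble most-significant byte first: 9C 5F 90 67 → 0x9C5F9067.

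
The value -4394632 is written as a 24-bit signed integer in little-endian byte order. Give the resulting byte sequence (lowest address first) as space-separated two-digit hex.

Two's complement of -4394632 in 24 bits: 4394632 = 0x430E88; invert → 0xBCF177; add 1 → 0xBCF178.
Split into bytes (most-significant first): BC F1 78.
Little-endian: lowest address holds the least-significant byte.
So at ascending addresses the bytes are 78 F1 BC.

78 F1 BC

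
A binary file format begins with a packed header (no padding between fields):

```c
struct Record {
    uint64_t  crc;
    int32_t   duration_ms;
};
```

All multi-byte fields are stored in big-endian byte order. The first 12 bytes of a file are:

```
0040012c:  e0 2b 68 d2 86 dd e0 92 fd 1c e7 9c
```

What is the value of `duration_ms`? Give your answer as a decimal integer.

-48437348

`duration_ms` follows `crc` (8 bytes), so it starts at byte offset 8 and occupies 4 bytes.
Bytes at offsets 8..11: FD 1C E7 9C.
Big-endian: lowest address holds the most-significant byte.
The bytes are already most-significant first: 0xFD1CE79C.
Top bit is set, so as a signed 32-bit value this is 0xFD1CE79C − 2^32 = -48437348.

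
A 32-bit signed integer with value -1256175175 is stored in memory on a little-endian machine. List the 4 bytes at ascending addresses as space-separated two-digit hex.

B9 49 20 B5

Two's complement of -1256175175 in 32 bits: 1256175175 = 0x4ADFB647; invert → 0xB52049B8; add 1 → 0xB52049B9.
Split into bytes (most-significant first): B5 20 49 B9.
Little-endian stores the least-significant byte at the lowest address.
So at ascending addresses the bytes are B9 49 20 B5.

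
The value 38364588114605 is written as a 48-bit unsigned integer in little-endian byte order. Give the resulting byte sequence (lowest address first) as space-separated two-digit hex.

AD 82 A5 73 E4 22

38364588114605 in hexadecimal, padded to 48 bits, is 0x22E473A582AD.
Split into bytes (most-significant first): 22 E4 73 A5 82 AD.
In little-endian order the low byte comes first in memory.
So at ascending addresses the bytes are AD 82 A5 73 E4 22.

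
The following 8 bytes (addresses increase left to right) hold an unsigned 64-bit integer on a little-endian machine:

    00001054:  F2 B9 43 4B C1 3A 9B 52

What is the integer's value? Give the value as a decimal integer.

5952415934366071282

In little-endian order the low byte comes first in memory.
Reassemble most-significant byte first: 52 9B 3A C1 4B 43 B9 F2 → 0x529B3AC14B43B9F2.
0x529B3AC14B43B9F2 = 5952415934366071282.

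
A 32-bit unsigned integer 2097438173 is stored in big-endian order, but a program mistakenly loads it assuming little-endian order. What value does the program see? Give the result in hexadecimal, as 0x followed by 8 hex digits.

2097438173 in 32-bit hexadecimal is 0x7D045DDD.
Stored big-endian, the bytes at ascending addresses are 7D 04 5D DD.
Read back as little-endian, the first byte is least significant, giving 0xDD5D047D.

0xDD5D047D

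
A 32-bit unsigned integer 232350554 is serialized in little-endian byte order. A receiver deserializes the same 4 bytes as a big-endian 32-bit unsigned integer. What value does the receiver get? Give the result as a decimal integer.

1516493069

232350554 in 32-bit hexadecimal is 0x0DD9635A.
Stored little-endian, the bytes at ascending addresses are 5A 63 D9 0D.
Read back as big-endian, the last byte is least significant, giving 0x5A63D90D.
0x5A63D90D = 1516493069.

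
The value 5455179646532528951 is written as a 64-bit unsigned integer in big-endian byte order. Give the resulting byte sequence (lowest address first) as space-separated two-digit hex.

4B B4 B0 FC 59 83 2B 37

5455179646532528951 in hexadecimal, padded to 64 bits, is 0x4BB4B0FC59832B37.
Split into bytes (most-significant first): 4B B4 B0 FC 59 83 2B 37.
In big-endian order the high byte comes first in memory.
So the memory order matches the most-significant-first order: 4B B4 B0 FC 59 83 2B 37.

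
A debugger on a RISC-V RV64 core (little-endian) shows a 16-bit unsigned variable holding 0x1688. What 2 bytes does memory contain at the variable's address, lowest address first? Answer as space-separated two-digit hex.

88 16

Split into bytes (most-significant first): 16 88.
In little-endian order the low byte comes first in memory.
So at ascending addresses the bytes are 88 16.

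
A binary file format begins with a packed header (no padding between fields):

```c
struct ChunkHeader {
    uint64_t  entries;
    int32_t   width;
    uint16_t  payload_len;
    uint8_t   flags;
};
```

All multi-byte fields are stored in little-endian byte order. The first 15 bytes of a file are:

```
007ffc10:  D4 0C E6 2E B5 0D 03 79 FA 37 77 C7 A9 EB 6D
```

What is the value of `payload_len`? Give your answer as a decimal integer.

`payload_len` follows `entries` (8 B), `width` (4 B), so it starts at offset 8 + 4 = 12 and occupies 2 bytes.
Bytes at offsets 12..13: A9 EB.
Little-endian stores the least-significant byte at the lowest address.
Reassemble most-significant byte first: EB A9 → 0xEBA9.
0xEBA9 = 60329.

60329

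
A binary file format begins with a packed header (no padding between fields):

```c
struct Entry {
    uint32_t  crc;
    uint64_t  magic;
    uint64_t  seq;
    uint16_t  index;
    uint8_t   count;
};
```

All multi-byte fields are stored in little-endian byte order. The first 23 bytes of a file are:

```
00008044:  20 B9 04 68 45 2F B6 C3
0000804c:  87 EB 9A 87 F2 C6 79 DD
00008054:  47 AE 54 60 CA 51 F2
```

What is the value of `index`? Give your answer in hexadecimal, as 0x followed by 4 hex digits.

0x51CA

`index` follows `crc` (4 B), `magic` (8 B), `seq` (8 B), so it starts at offset 4 + 8 + 8 = 20 and occupies 2 bytes.
Bytes at offsets 20..21: CA 51.
Little-endian stores the least-significant byte at the lowest address.
Reassemble most-significant byte first: 51 CA → 0x51CA.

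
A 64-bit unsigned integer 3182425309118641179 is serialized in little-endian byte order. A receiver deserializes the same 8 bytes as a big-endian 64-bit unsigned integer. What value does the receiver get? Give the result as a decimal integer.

1996284422290025004

3182425309118641179 in 64-bit hexadecimal is 0x2C2A3EF51A3AB41B.
Stored little-endian, the bytes at ascending addresses are 1B B4 3A 1A F5 3E 2A 2C.
Read back as big-endian, the last byte is least significant, giving 0x1BB43A1AF53E2A2C.
0x1BB43A1AF53E2A2C = 1996284422290025004.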